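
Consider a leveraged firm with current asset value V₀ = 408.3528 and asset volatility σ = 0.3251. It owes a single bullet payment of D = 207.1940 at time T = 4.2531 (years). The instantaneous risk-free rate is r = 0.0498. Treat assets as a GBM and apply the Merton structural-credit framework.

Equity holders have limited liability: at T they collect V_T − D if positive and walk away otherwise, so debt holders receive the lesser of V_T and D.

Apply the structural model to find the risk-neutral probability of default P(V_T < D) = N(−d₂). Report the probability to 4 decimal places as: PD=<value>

Work the structural quantities from V₀ = 408.3528 against face 207.1940:
d₁ = [ln(V₀/D) + (r + σ²/2)T] / (σ√T)
   = [ln(408.3528/207.1940) + (0.0498 + 0.5·0.3251²)·4.2531] / (0.3251·√4.2531)
   = [0.678476 + 0.436559] / 0.670455 = 1.663102
d₂ = d₁ − σ√T = 1.663102 − 0.670455 = 0.992647
risk-neutral PD = N(−d₂) = N(-0.992647) = 0.160441

PD=0.1604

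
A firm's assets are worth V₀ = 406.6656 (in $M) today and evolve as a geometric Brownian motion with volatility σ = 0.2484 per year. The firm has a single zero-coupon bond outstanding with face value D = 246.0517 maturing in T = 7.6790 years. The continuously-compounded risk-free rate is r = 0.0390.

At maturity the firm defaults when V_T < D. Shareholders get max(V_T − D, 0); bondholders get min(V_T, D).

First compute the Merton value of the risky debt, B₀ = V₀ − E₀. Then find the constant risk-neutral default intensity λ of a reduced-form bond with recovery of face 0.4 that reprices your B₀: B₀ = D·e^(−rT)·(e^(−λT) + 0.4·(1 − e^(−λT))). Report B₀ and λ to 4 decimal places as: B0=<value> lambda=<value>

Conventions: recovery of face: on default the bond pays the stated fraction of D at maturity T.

With assets at 406.6656 and a single debt payment of 246.0517 at 7.6790 years:
d₁ = [ln(V₀/D) + (r + σ²/2)T] / (σ√T)
   = [ln(406.6656/246.0517) + (0.0390 + 0.5·0.2484²)·7.6790] / (0.2484·√7.6790)
   = [0.502450 + 0.536388] / 0.688341 = 1.509189
d₂ = d₁ − σ√T = 1.509189 − 0.688341 = 0.820848
N(d₁) = 0.934375,  N(d₂) = 0.794134,  e^(−rT) = 0.741203
E₀ = V₀·N(d₁) − D·e^(−rT)·N(d₂)
   = 406.6656·0.934375 − 246.0517·0.741203·0.794134 = 235.148611
B₀ = V₀ − E₀ = 406.6656 − 235.148611 = 171.516989
e^(−λT) = (B₀·e^(rT)/D − 0.4)/(1 − 0.4) = (171.5170·1.349158/246.0517 − 0.4)/0.6 = 0.90077901
λ = −ln(0.90077901)/7.6790 = 0.013608

B0=171.5170 lambda=0.0136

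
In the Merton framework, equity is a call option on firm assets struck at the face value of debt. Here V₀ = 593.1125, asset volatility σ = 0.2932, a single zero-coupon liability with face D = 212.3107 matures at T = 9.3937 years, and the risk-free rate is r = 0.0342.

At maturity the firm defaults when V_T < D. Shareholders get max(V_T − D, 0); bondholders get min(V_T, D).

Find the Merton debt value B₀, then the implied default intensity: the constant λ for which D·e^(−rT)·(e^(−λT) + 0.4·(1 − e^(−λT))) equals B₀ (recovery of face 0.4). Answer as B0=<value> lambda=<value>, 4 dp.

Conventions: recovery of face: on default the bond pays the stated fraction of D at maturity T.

B0=146.5868 lambda=0.0089

With assets at 593.1125 and a single debt payment of 212.3107 at 9.3937 years:
d₁ = [ln(V₀/D) + (r + σ²/2)T] / (σ√T)
   = [ln(593.1125/212.3107) + (0.0342 + 0.5·0.2932²)·9.3937] / (0.2932·√9.3937)
   = [1.027333 + 0.725035] / 0.898633 = 1.950038
d₂ = d₁ − σ√T = 1.950038 − 0.898633 = 1.051405
N(d₁) = 0.974414,  N(d₂) = 0.853464,  e^(−rT) = 0.725231
E₀ = V₀·N(d₁) − D·e^(−rT)·N(d₂)
   = 593.1125·0.974414 − 212.3107·0.725231·0.853464 = 446.525698
B₀ = V₀ − E₀ = 593.1125 − 446.525698 = 146.586802
e^(−λT) = (B₀·e^(rT)/D − 0.4)/(1 − 0.4) = (146.5868·1.378870/212.3107 − 0.4)/0.6 = 0.92003453
λ = −ln(0.92003453)/9.3937 = 0.008872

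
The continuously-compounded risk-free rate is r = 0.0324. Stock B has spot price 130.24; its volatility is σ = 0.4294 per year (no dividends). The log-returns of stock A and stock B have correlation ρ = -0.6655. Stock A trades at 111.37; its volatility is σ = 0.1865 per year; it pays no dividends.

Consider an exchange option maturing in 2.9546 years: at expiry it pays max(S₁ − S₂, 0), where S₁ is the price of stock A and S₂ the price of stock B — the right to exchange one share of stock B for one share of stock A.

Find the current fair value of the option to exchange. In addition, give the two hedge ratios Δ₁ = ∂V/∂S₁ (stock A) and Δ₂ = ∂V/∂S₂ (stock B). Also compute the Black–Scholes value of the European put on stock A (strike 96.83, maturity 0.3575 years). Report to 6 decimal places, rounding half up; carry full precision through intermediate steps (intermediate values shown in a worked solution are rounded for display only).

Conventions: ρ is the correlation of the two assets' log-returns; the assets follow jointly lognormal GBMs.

exchange price = 36.547934
Δ1 = 0.629673
Δ2 = -0.257822
price(stock A put K=96.83) = 0.461787

σ_eff = √(σ₁² + σ₂² − 2ρσ₁σ₂) = √(0.1865² + 0.4294² − 2·-0.6655·0.1865·0.4294) = 0.570751
d₁ = (ln(S₁/S₂) + (q₂ − q₁ + σ_eff²/2)T) / (σ_eff√T) = (ln(111.37/130.24) + (0.0 − 0.0 + 0.162879)·2.9546) / 0.981062 = 0.330989
d₂ = d₁ − σ_eff√T = 0.330989 − 0.981062 = -0.650073
N(d₁) = 0.629673,  N(d₂) = 0.257822
V = S₁·e^{−q₁T}·N(d₁) − S₂·e^{−q₂T}·N(d₂) = 70.126730 − 33.578796 = 36.547934
Δ₁ = e^{−q₁T}·N(d₁) = 0.629673;  Δ₂ = −e^{−q₂T}·N(d₂) = -0.257822
[vanilla: stock A put K=96.83]
σ√T = 0.1865·√0.3575 = 0.111511
d₁ = (ln(S/K) + (r+σ²/2)T) / (σ√T) = (ln(111.37/96.83) + (0.0324+0.1865²/2)·0.3575) / 0.111511 = (0.139901 + 0.017800) / 0.111511 = 1.414226
d₂ = d₁ − σ√T = 1.414226 − 0.111511 = 1.302715
e^{−rT} = 0.988484
N(−d₁) = 0.078648,  N(−d₂) = 0.096336
price = K·e^{−rT}·N(−d₂) − S·N(−d₁) = 9.220788 − 8.759002 = 0.461787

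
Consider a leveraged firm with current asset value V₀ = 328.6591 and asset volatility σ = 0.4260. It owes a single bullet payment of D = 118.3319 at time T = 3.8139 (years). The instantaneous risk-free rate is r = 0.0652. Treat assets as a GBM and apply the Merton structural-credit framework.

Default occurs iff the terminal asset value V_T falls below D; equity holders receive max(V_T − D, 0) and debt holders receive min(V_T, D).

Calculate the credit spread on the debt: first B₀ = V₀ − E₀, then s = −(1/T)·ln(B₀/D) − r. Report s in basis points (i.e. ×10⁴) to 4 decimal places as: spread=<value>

spread=108.7924

Apply the equity-as-call identities (strike 118.3319, horizon 3.8139 years):
d₁ = [ln(V₀/D) + (r + σ²/2)T] / (σ√T)
   = [ln(328.6591/118.3319) + (0.0652 + 0.5·0.4260²)·3.8139] / (0.4260·√3.8139)
   = [1.021528 + 0.594732] / 0.831944 = 1.942750
d₂ = d₁ − σ√T = 1.942750 − 0.831944 = 1.110805
N(d₁) = 0.973977,  N(d₂) = 0.866674,  e^(−rT) = 0.779840
E₀ = V₀·N(d₁) − D·e^(−rT)·N(d₂)
   = 328.6591·0.973977 − 118.3319·0.779840·0.866674 = 240.129692
B₀ = V₀ − E₀ = 328.6591 − 240.129692 = 88.529408
spread = −(1/T)·ln(B₀/D) − r = −(1/3.8139)·ln(88.529408/118.3319) − 0.0652 = 0.01087924
in basis points: 0.01087924 × 10⁴ = 108.7924 bp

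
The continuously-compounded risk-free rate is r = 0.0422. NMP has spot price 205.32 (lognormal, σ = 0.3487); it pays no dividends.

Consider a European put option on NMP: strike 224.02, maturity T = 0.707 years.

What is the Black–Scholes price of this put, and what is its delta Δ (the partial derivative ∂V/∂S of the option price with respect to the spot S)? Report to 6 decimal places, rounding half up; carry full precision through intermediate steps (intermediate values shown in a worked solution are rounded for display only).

price = 31.159849
Δ = -0.519514

σ√T = 0.3487·√0.707 = 0.293198
d₁ = (ln(S/K) + (r+σ²/2)T) / (σ√T) = (ln(205.32/224.02) + (0.0422+0.3487²/2)·0.707) / 0.293198 = (-0.087166 + 0.072818) / 0.293198 = -0.048935
d₂ = d₁ − σ√T = -0.048935 − 0.293198 = -0.342133
e^{−rT} = 0.970605
N(−d₁) = 0.519514,  N(−d₂) = 0.633875
Put price V = K·e^{−rT}·N(−d₂) − S·N(−d₁) = 137.826519 − 106.666670 = 31.159849
Δ = −N(−d₁) = -0.519514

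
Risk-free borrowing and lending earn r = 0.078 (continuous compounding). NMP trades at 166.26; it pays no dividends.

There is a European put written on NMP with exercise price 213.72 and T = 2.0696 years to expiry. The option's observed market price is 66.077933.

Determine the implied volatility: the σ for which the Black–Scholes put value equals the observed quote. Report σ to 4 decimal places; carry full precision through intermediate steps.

At σ = 0.5984 the Black–Scholes value reproduces the quote:
σ√T = 0.5984·√2.0696 = 0.860864
d₁ = (ln(S/K) + (r+σ²/2)T) / (σ√T) = (ln(166.26/213.72) + (0.078+0.5984²/2)·2.0696) / 0.860864 = (-0.251114 + 0.531973) / 0.860864 = 0.326252
d₂ = d₁ − σ√T = 0.326252 − 0.860864 = -0.534613
e^{−rT} = 0.850927
N(−d₁) = 0.372117,  N(−d₂) = 0.703541
V = K·e^{−rT}·N(−d₂) − S·N(−d₁) = 127.946084 − 61.868151 = 66.077933 (matching the quote); vega is positive throughout, so no other σ reproduces this price

sigma = 0.5984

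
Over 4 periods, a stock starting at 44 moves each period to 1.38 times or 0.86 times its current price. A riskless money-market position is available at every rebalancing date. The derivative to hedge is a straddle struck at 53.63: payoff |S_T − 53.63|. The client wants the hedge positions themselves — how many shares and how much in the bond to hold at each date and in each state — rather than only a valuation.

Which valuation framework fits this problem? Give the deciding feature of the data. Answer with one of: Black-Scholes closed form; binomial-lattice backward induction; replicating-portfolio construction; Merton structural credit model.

Key observation: since the answer must list Δ and B at each node of the 1.38/0.86 lattice on 44, the replicating-portfolio method — solving the two-state system at every node — is the one that applies.

framework: replicating-portfolio construction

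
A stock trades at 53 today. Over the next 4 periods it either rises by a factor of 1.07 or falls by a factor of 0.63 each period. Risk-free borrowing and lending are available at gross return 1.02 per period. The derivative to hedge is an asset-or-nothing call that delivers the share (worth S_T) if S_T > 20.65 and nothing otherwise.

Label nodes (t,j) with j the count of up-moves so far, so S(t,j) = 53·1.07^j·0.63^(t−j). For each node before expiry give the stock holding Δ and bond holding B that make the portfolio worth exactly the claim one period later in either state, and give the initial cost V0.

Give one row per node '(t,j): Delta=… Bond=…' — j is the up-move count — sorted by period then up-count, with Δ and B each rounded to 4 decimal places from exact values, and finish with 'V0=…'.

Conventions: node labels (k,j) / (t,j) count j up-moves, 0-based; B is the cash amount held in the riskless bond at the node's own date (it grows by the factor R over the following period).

Under the risk-neutral measure, an up-move has probability p* = (R−d)/(u−d) = 0.8864 and values discount at R = 1.02.
Payoffs at expiry: V(4,0)=0.0000, V(4,1)=0.0000, V(4,2)=24.0838, V(4,3)=40.9042, V(4,4)=69.4722
(3,0): S=13.2525. Δ = (V_up−V_dn)/(S_up−S_dn) = (0.0000−0.0000)/(14.1802−8.3491) = 0.0000. V = [p*·0.0000 + (1−p*)·0.0000]/1.02 = 0.0000. B = V − Δ·S = 0.0000.
(3,1): S=22.5082. Δ = (V_up−V_dn)/(S_up−S_dn) = (24.0838−0.0000)/(24.0838−14.1802) = 2.4318. V = [p*·24.0838 + (1−p*)·0.0000]/1.02 = 20.9284. B = V − Δ·S = -33.8074.
(3,2): S=38.2282. Δ = (V_up−V_dn)/(S_up−S_dn) = (40.9042−24.0838)/(40.9042−24.0838) = 1.0000. V = [p*·40.9042 + (1−p*)·24.0838]/1.02 = 38.2282. B = V − Δ·S = 0.0000.
(3,3): S=64.9273. Δ = (V_up−V_dn)/(S_up−S_dn) = (69.4722−40.9042)/(69.4722−40.9042) = 1.0000. V = [p*·69.4722 + (1−p*)·40.9042]/1.02 = 64.9273. B = V − Δ·S = 0.0000.
(2,0): S=21.0357. Δ = (V_up−V_dn)/(S_up−S_dn) = (20.9284−0.0000)/(22.5082−13.2525) = 2.2611. V = [p*·20.9284 + (1−p*)·0.0000]/1.02 = 18.1865. B = V − Δ·S = -29.3781.
(2,1): S=35.7273. Δ = (V_up−V_dn)/(S_up−S_dn) = (38.2282−20.9284)/(38.2282−22.5082) = 1.1005. V = [p*·38.2282 + (1−p*)·20.9284]/1.02 = 35.5513. B = V − Δ·S = -3.7664.
(2,2): S=60.6797. Δ = (V_up−V_dn)/(S_up−S_dn) = (64.9273−38.2282)/(64.9273−38.2282) = 1.0000. V = [p*·64.9273 + (1−p*)·38.2282]/1.02 = 60.6797. B = V − Δ·S = 0.0000.
(1,0): S=33.3900. Δ = (V_up−V_dn)/(S_up−S_dn) = (35.5513−18.1865)/(35.7273−21.0357) = 1.1820. V = [p*·35.5513 + (1−p*)·18.1865]/1.02 = 32.9196. B = V − Δ·S = -6.5459.
(1,1): S=56.7100. Δ = (V_up−V_dn)/(S_up−S_dn) = (60.6797−35.5513)/(60.6797−35.7273) = 1.0071. V = [p*·60.6797 + (1−p*)·35.5513]/1.02 = 56.6904. B = V − Δ·S = -0.4196.
(0,0): S=53.0000. Δ = (V_up−V_dn)/(S_up−S_dn) = (56.6904−32.9196)/(56.7100−33.3900) = 1.0193. V = [p*·56.6904 + (1−p*)·32.9196]/1.02 = 52.9306. B = V − Δ·S = -1.0939.
Sanity check at the root: Δ(0,0)·S0 + B(0,0) reproduces V0 = 52.9306.

(0,0): Delta=1.0193 Bond=-1.0939
(1,0): Delta=1.1820 Bond=-6.5459
(1,1): Delta=1.0071 Bond=-0.4196
(2,0): Delta=2.2611 Bond=-29.3781
(2,1): Delta=1.1005 Bond=-3.7664
(2,2): Delta=1.0000 Bond=0.0000
(3,0): Delta=0.0000 Bond=0.0000
(3,1): Delta=2.4318 Bond=-33.8074
(3,2): Delta=1.0000 Bond=0.0000
(3,3): Delta=1.0000 Bond=0.0000
V0=52.9306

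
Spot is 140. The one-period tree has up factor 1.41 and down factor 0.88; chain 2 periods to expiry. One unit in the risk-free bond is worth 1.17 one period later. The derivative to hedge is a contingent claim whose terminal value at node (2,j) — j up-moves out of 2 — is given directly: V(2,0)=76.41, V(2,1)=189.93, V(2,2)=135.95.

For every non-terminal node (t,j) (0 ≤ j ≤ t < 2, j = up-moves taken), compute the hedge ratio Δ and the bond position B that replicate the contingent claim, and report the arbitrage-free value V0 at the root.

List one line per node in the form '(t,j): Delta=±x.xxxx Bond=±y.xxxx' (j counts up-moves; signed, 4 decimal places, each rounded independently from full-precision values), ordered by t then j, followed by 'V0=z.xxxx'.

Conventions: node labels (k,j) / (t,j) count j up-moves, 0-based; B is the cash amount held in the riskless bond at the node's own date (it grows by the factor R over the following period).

Under the risk-neutral measure, an up-move has probability p* = (R−d)/(u−d) = 0.5472 and values discount at R = 1.17.
Terminal payoffs: V(2,0)=76.4100, V(2,1)=189.9300, V(2,2)=135.9500
(1,0): S=123.2000. Δ = (V_up−V_dn)/(S_up−S_dn) = (189.9300−76.4100)/(173.7120−108.4160) = 1.7385. V = [p*·189.9300 + (1−p*)·76.4100]/1.17 = 118.3972. B = V − Δ·S = -95.7915.
(1,1): S=197.4000. Δ = (V_up−V_dn)/(S_up−S_dn) = (135.9500−189.9300)/(278.3340−173.7120) = -0.5160. V = [p*·135.9500 + (1−p*)·189.9300]/1.17 = 137.0887. B = V − Δ·S = 238.9378.
(0,0): S=140.0000. Δ = (V_up−V_dn)/(S_up−S_dn) = (137.0887−118.3972)/(197.4000−123.2000) = 0.2519. V = [p*·137.0887 + (1−p*)·118.3972]/1.17 = 109.9356. B = V − Δ·S = 74.6686.
Verification: the root portfolio costs Δ(0,0)·S0 + B(0,0) = 109.9356, matching V0.

(0,0): Delta=0.2519 Bond=74.6686
(1,0): Delta=1.7385 Bond=-95.7915
(1,1): Delta=-0.5160 Bond=238.9378
V0=109.9356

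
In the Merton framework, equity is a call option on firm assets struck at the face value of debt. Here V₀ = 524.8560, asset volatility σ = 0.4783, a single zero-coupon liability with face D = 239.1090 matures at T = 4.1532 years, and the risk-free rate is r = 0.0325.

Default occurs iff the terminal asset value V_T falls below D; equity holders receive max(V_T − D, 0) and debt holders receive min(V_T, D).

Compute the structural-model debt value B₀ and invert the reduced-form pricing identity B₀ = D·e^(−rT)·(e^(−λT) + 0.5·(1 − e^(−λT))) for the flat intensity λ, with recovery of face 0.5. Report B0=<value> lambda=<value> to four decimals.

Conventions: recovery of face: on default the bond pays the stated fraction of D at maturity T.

Equity is a call on the firm's assets struck at D = 239.1090:
d₁ = [ln(V₀/D) + (r + σ²/2)T] / (σ√T)
   = [ln(524.8560/239.1090) + (0.0325 + 0.5·0.4783²)·4.1532] / (0.4783·√4.1532)
   = [0.786204 + 0.610045] / 0.974747 = 1.432422
d₂ = d₁ − σ√T = 1.432422 − 0.974747 = 0.457676
N(d₁) = 0.923989,  N(d₂) = 0.676407,  e^(−rT) = 0.873734
E₀ = V₀·N(d₁) − D·e^(−rT)·N(d₂)
   = 524.8560·0.923989 − 239.1090·0.873734·0.676407 = 343.647451
B₀ = V₀ − E₀ = 524.8560 − 343.647451 = 181.208549
e^(−λT) = (B₀·e^(rT)/D − 0.5)/(1 − 0.5) = (181.2085·1.144513/239.1090 − 0.5)/0.5 = 0.73473553
λ = −ln(0.73473553)/4.1532 = 0.074219

B0=181.2085 lambda=0.0742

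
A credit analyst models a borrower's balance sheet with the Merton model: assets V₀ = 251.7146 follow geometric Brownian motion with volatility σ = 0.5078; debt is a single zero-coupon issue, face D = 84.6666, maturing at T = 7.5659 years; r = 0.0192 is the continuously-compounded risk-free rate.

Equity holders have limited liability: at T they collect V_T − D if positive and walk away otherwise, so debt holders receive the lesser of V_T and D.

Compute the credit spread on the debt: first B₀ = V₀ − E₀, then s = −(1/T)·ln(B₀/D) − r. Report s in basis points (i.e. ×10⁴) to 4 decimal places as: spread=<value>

Apply the equity-as-call identities (strike 84.6666, horizon 7.5659 years):
d₁ = [ln(V₀/D) + (r + σ²/2)T] / (σ√T)
   = [ln(251.7146/84.6666) + (0.0192 + 0.5·0.5078²)·7.5659] / (0.5078·√7.5659)
   = [1.089575 + 1.120740] / 1.396764 = 1.582454
d₂ = d₁ − σ√T = 1.582454 − 1.396764 = 0.185690
N(d₁) = 0.943227,  N(d₂) = 0.573656,  e^(−rT) = 0.864793
E₀ = V₀·N(d₁) − D·e^(−rT)·N(d₂)
   = 251.7146·0.943227 − 84.6666·0.864793·0.573656 = 195.421444
B₀ = V₀ − E₀ = 251.7146 − 195.421444 = 56.293156
spread = −(1/T)·ln(B₀/D) − r = −(1/7.5659)·ln(56.293156/84.6666) − 0.0192 = 0.03474576
in basis points: 0.03474576 × 10⁴ = 347.4576 bp

spread=347.4576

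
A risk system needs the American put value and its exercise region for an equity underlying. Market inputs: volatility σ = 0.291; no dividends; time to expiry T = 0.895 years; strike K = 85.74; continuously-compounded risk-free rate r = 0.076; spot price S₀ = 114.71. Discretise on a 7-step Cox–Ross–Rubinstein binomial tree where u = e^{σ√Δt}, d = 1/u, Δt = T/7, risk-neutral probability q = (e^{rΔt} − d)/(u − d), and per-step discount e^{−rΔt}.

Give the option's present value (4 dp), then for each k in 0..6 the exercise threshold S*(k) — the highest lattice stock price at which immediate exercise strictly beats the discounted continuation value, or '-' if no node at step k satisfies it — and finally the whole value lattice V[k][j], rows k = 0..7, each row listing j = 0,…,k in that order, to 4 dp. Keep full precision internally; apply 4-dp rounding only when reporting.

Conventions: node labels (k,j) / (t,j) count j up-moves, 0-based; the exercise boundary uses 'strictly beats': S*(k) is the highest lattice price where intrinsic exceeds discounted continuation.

params: Δt=0.12786 u=1.10966 d=0.90118 q=0.52085 e^(-rΔt)=0.99033
t_7 payoffs: 30.3702 17.5607 1.7878 0.0000 0.0000 0.0000 0.0000 0.0000
t_6: node(6,0) S=61.4416 payoff=24.2984 vs cont=23.4692 → 24.2984 [stop]  node(6,1) S=75.6558 payoff=10.0842 vs cont=9.2551 → 10.0842 [stop]  node(6,2) S=93.1584 payoff=0.0000 vs cont=0.8483 → 0.8483 [wait]  node(6,3) S=114.7100 payoff=0.0000 vs cont=0.0000 → 0.0000 [wait]  node(6,4) S=141.2475 payoff=0.0000 vs cont=0.0000 → 0.0000 [wait]  node(6,5) S=173.9243 payoff=0.0000 vs cont=0.0000 → 0.0000 [wait]  node(6,6) S=214.1607 payoff=0.0000 vs cont=0.0000 → 0.0000 [wait]  ⇒ S*(6)=75.6558
t_5: node(5,0) S=68.1793 payoff=17.5607 vs cont=16.7316 → 17.5607 [stop]  node(5,1) S=83.9522 payoff=1.7878 vs cont=5.2227 → 5.2227 [wait]  node(5,2) S=103.3741 payoff=0.0000 vs cont=0.4026 → 0.4026 [wait]  node(5,3) S=127.2890 payoff=0.0000 vs cont=0.0000 → 0.0000 [wait]  node(5,4) S=156.7366 payoff=0.0000 vs cont=0.0000 → 0.0000 [wait]  node(5,5) S=192.9967 payoff=0.0000 vs cont=0.0000 → 0.0000 [wait]  ⇒ S*(5)=68.1793
t_4: node(4,0) S=75.6558 payoff=10.0842 vs cont=11.0268 → 11.0268 [wait]  node(4,1) S=93.1584 payoff=0.0000 vs cont=2.6859 → 2.6859 [wait]  node(4,2) S=114.7100 payoff=0.0000 vs cont=0.1910 → 0.1910 [wait]  node(4,3) S=141.2475 payoff=0.0000 vs cont=0.0000 → 0.0000 [wait]  node(4,4) S=173.9243 payoff=0.0000 vs cont=0.0000 → 0.0000 [wait]  ⇒ S*(4)=-
t_3: node(3,0) S=83.9522 payoff=1.7878 vs cont=6.6179 → 6.6179 [wait]  node(3,1) S=103.3741 payoff=0.0000 vs cont=1.3731 → 1.3731 [wait]  node(3,2) S=127.2890 payoff=0.0000 vs cont=0.0906 → 0.0906 [wait]  node(3,3) S=156.7366 payoff=0.0000 vs cont=0.0000 → 0.0000 [wait]  ⇒ S*(3)=-
t_2: node(2,0) S=93.1584 payoff=0.0000 vs cont=3.8486 → 3.8486 [wait]  node(2,1) S=114.7100 payoff=0.0000 vs cont=0.6983 → 0.6983 [wait]  node(2,2) S=141.2475 payoff=0.0000 vs cont=0.0430 → 0.0430 [wait]  ⇒ S*(2)=-
t_1: node(1,0) S=103.3741 payoff=0.0000 vs cont=2.1864 → 2.1864 [wait]  node(1,1) S=127.2890 payoff=0.0000 vs cont=0.3535 → 0.3535 [wait]  ⇒ S*(1)=-
t_0: node(0,0) S=114.7100 payoff=0.0000 vs cont=1.2199 → 1.2199 [wait]  ⇒ S*(0)=-

price = 1.2199
boundary = - - - - - 68.1793 75.6558
tree:
1.2199
2.1864 0.3535
3.8486 0.6983 0.0430
6.6179 1.3731 0.0906 0.0000
11.0268 2.6859 0.1910 0.0000 0.0000
17.5607 5.2227 0.4026 0.0000 0.0000 0.0000
24.2984 10.0842 0.8483 0.0000 0.0000 0.0000 0.0000
30.3702 17.5607 1.7878 0.0000 0.0000 0.0000 0.0000 0.0000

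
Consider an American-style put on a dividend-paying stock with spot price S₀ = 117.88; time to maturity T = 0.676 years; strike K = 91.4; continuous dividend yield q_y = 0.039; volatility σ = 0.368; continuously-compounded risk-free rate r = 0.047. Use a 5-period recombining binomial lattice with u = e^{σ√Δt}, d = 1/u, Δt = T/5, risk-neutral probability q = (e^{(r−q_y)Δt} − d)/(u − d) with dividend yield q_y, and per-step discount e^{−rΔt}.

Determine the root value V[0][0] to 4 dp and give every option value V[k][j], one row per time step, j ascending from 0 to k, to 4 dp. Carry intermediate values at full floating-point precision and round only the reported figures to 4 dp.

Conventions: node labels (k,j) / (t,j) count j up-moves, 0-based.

Δt=0.13520  u=1.14489  d=0.87344  q=0.47021  discount=0.99367
step 5 (expiry): payoffs max(K−S,0) = 31.4742 12.8503 0.0000 0.0000 0.0000 0.0000
k=4: (k=4,j=0): S=68.6087, K−S=22.7913, hold=22.5732 ⇒ V=22.7913 exercise | (k=4,j=1): S=89.9310, K−S=1.4690, hold=6.7648 ⇒ V=6.7648 continue | (k=4,j=2): S=117.8800, K−S=0.0000, hold=0.0000 ⇒ V=0.0000 continue | (k=4,j=3): S=154.5150, K−S=0.0000, hold=0.0000 ⇒ V=0.0000 continue | (k=4,j=4): S=202.5355, K−S=0.0000, hold=0.0000 ⇒ V=0.0000 continue
k=3: (k=3,j=0): S=78.5497, K−S=12.8503, hold=15.1589 ⇒ V=15.1589 continue | (k=3,j=1): S=102.9615, K−S=0.0000, hold=3.5612 ⇒ V=3.5612 continue | (k=3,j=2): S=134.9601, K−S=0.0000, hold=0.0000 ⇒ V=0.0000 continue | (k=3,j=3): S=176.9033, K−S=0.0000, hold=0.0000 ⇒ V=0.0000 continue
k=2: (k=2,j=0): S=89.9310, K−S=1.4690, hold=9.6441 ⇒ V=9.6441 continue | (k=2,j=1): S=117.8800, K−S=0.0000, hold=1.8748 ⇒ V=1.8748 continue | (k=2,j=2): S=154.5150, K−S=0.0000, hold=0.0000 ⇒ V=0.0000 continue
k=1: (k=1,j=0): S=102.9615, K−S=0.0000, hold=5.9529 ⇒ V=5.9529 continue | (k=1,j=1): S=134.9601, K−S=0.0000, hold=0.9869 ⇒ V=0.9869 continue
k=0: (k=0,j=0): S=117.8800, K−S=0.0000, hold=3.5949 ⇒ V=3.5949 continue

price = 3.5949
tree:
3.5949
5.9529 0.9869
9.6441 1.8748 0.0000
15.1589 3.5612 0.0000 0.0000
22.7913 6.7648 0.0000 0.0000 0.0000
31.4742 12.8503 0.0000 0.0000 0.0000 0.0000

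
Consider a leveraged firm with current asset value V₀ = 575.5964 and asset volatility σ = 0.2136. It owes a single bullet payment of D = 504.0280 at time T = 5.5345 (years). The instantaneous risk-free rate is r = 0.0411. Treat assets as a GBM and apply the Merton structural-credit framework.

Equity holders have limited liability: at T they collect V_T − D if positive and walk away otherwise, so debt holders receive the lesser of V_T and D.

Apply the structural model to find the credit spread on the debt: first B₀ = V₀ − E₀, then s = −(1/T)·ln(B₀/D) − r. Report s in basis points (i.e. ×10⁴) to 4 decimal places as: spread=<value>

spread=154.6874

With assets at 575.5964 and a single debt payment of 504.0280 at 5.5345 years:
d₁ = [ln(V₀/D) + (r + σ²/2)T] / (σ√T)
   = [ln(575.5964/504.0280) + (0.0411 + 0.5·0.2136²)·5.5345] / (0.2136·√5.5345)
   = [0.132775 + 0.353724] / 0.502505 = 0.968146
d₂ = d₁ − σ√T = 0.968146 − 0.502505 = 0.465641
N(d₁) = 0.833514,  N(d₂) = 0.679264,  e^(−rT) = 0.796548
E₀ = V₀·N(d₁) − D·e^(−rT)·N(d₂)
   = 575.5964·0.833514 − 504.0280·0.796548·0.679264 = 207.055333
B₀ = V₀ − E₀ = 575.5964 − 207.055333 = 368.541067
spread = −(1/T)·ln(B₀/D) − r = −(1/5.5345)·ln(368.541067/504.0280) − 0.0411 = 0.01546874
in basis points: 0.01546874 × 10⁴ = 154.6874 bp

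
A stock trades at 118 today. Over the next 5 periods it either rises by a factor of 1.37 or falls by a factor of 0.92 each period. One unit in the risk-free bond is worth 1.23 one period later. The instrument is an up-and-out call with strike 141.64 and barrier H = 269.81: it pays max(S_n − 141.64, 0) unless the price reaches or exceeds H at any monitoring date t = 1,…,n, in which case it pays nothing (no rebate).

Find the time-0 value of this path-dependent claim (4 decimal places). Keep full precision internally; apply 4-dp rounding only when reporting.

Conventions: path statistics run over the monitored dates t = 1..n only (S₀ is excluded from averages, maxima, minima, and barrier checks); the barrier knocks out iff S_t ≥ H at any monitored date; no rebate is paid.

No-arbitrage gives p* = (R−d)/(u−d) = 0.6889: enumerate every path, weight its payoff by its p*-probability, and discount by R^5.
Enumerate all 2^5 = 32 price paths (U = up ×1.37, D = down ×0.92); each path with k up-moves has probability p*^k·(1−p*)^(5−k).
DDDDD: M=108.5600, payoff=0.0000, prob=0.002915
UDDDD: M=161.6600, payoff=0.0000, prob=0.006454
DUDDD: M=148.7272, payoff=0.0000, prob=0.006454
UUDDD: M=221.4742, payoff=30.8193, prob=0.014290
DDUDD: M=136.8290, payoff=0.0000, prob=0.006454
UDUDD: M=203.7563, payoff=30.8193, prob=0.014290
DUUDD: M=203.7563, payoff=30.8193, prob=0.014290
UUUDD: M=303.4197, payoff=0.0000, prob=0.031643
DDDUD: M=125.8827, payoff=0.0000, prob=0.006454
UDDUD: M=187.4558, payoff=30.8193, prob=0.014290
DUDUD: M=187.4558, payoff=30.8193, prob=0.014290
UUDUD: M=279.1461, payoff=0.0000, prob=0.031643
DDUUD: M=187.4558, payoff=30.8193, prob=0.014290
UDUUD: M=279.1461, payoff=0.0000, prob=0.031643
DUUUD: M=279.1461, payoff=0.0000, prob=0.031643
UUUUD: M=415.6849, payoff=0.0000, prob=0.070067
DDDDU: M=115.8121, payoff=0.0000, prob=0.006454
UDDDU: M=172.4593, payoff=30.8193, prob=0.014290
DUDDU: M=172.4593, payoff=30.8193, prob=0.014290
UUDDU: M=256.8144, payoff=115.1744, prob=0.031643
DDUDU: M=172.4593, payoff=30.8193, prob=0.014290
UDUDU: M=256.8144, payoff=115.1744, prob=0.031643
DUUDU: M=256.8144, payoff=115.1744, prob=0.031643
UUUDU: M=382.4301, payoff=0.0000, prob=0.070067
DDDUU: M=172.4593, payoff=30.8193, prob=0.014290
UDDUU: M=256.8144, payoff=115.1744, prob=0.031643
DUDUU: M=256.8144, payoff=115.1744, prob=0.031643
UUDUU: M=382.4301, payoff=0.0000, prob=0.070067
DDUUU: M=256.8144, payoff=115.1744, prob=0.031643
UDUUU: M=382.4301, payoff=0.0000, prob=0.070067
DUUUU: M=382.4301, payoff=0.0000, prob=0.070067
UUUUU: M=569.4883, payoff=0.0000, prob=0.155148
Price = Σ prob·payoff / R^5 = 26.271034 / 2.815306 = 9.3315

price = 9.3315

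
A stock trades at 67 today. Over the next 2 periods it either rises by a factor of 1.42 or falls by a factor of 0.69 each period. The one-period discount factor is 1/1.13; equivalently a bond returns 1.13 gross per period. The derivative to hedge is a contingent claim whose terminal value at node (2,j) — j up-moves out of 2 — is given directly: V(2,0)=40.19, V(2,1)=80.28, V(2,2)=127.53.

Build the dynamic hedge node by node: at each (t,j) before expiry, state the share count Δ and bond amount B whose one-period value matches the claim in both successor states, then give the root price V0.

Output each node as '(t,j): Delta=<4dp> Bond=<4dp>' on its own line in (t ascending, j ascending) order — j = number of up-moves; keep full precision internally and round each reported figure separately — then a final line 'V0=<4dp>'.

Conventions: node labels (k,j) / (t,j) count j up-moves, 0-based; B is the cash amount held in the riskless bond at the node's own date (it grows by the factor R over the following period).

(0,0): Delta=0.8035 Bond=17.5279
(1,0): Delta=1.1879 Bond=2.0325
(1,1): Delta=0.6803 Bond=31.5213
V0=71.3594

Arbitrage-free pricing uses the up-move probability p* = (R−d)/(u−d) = 0.6027, discounting each step at R = 1.13.
Payoffs at expiry: V(2,0)=40.1900, V(2,1)=80.2800, V(2,2)=127.5300
(1,0): S=46.2300. Δ = (V_up−V_dn)/(S_up−S_dn) = (80.2800−40.1900)/(65.6466−31.8987) = 1.1879. V = [p*·80.2800 + (1−p*)·40.1900]/1.13 = 56.9503. B = V − Δ·S = 2.0325.
(1,1): S=95.1400. Δ = (V_up−V_dn)/(S_up−S_dn) = (127.5300−80.2800)/(135.0988−65.6466) = 0.6803. V = [p*·127.5300 + (1−p*)·80.2800]/1.13 = 96.2473. B = V − Δ·S = 31.5213.
(0,0): S=67.0000. Δ = (V_up−V_dn)/(S_up−S_dn) = (96.2473−56.9503)/(95.1400−46.2300) = 0.8035. V = [p*·96.2473 + (1−p*)·56.9503]/1.13 = 71.3594. B = V − Δ·S = 17.5279.
Sanity check at the root: Δ(0,0)·S0 + B(0,0) reproduces V0 = 71.3594.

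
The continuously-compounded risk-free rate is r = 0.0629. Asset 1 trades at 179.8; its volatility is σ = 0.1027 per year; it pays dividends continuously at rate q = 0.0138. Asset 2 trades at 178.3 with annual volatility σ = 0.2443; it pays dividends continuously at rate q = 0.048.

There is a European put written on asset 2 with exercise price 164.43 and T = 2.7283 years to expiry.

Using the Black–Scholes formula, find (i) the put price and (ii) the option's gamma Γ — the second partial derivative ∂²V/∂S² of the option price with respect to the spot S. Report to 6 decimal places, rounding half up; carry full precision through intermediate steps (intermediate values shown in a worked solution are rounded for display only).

price = 15.668308
Γ = 0.004286

σ√T = 0.2443·√2.7283 = 0.403524
d₁ = (ln(S/K) + (r−q+σ²/2)T) / (σ√T) = (ln(178.3/164.43) + (0.0629−0.048+0.2443²/2)·2.7283) / 0.403524 = (0.080983 + 0.122068) / 0.403524 = 0.503192
d₂ = d₁ − σ√T = 0.503192 − 0.403524 = 0.099668
e^{−rT} = 0.842308
e^{−qT} = 0.877254
N(−d₁) = 0.307415,  N(−d₂) = 0.460304
Put price V = K·e^{−rT}·N(−d₂) − S·e^{−qT}·N(−d₁) = 63.752397 − 48.084089 = 15.668308
φ(d₁) = (1/√(2π))·e^{−d₁²/2} = 0.351502
Γ = e^{−qT}·φ(d₁) / (S·σ·√T) = 0.004286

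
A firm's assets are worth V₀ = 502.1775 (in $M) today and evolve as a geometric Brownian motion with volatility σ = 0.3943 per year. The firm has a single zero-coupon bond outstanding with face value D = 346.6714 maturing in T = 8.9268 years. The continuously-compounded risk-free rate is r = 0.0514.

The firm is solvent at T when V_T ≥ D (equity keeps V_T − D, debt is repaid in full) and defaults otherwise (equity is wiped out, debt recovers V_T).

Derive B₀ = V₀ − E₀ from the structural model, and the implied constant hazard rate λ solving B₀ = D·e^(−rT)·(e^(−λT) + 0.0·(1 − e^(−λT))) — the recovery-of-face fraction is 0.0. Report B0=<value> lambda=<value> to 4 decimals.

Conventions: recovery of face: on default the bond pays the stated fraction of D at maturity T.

B0=168.7905 lambda=0.0292

With assets at 502.1775 and a single debt payment of 346.6714 at 8.9268 years:
d₁ = [ln(V₀/D) + (r + σ²/2)T] / (σ√T)
   = [ln(502.1775/346.6714) + (0.0514 + 0.5·0.3943²)·8.9268] / (0.3943·√8.9268)
   = [0.370576 + 1.152773] / 1.178080 = 1.293079
d₂ = d₁ − σ√T = 1.293079 − 1.178080 = 0.114999
N(d₁) = 0.902008,  N(d₂) = 0.545777,  e^(−rT) = 0.632018
E₀ = V₀·N(d₁) − D·e^(−rT)·N(d₂)
   = 502.1775·0.902008 − 346.6714·0.632018·0.545777 = 333.387028
B₀ = V₀ − E₀ = 502.1775 − 333.387028 = 168.790472
e^(−λT) = (B₀·e^(rT)/D − 0)/(1 − 0) = (168.7905·1.582234/346.6714 − 0)/1 = 0.77037218
λ = −ln(0.77037218)/8.9268 = 0.029225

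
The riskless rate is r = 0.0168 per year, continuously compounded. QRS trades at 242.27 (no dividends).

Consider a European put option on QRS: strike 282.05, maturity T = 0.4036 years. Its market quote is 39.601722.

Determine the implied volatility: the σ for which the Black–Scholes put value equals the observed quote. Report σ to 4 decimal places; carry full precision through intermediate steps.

sigma = 0.1893

At σ = 0.1893 the Black–Scholes value reproduces the quote:
σ√T = 0.1893·√0.4036 = 0.120261
d₁ = (ln(S/K) + (r+σ²/2)T) / (σ√T) = (ln(242.27/282.05) + (0.0168+0.1893²/2)·0.4036) / 0.120261 = (-0.152032 + 0.014012) / 0.120261 = -1.147664
d₂ = d₁ − σ√T = -1.147664 − 0.120261 = -1.267925
e^{−rT} = 0.993242
N(−d₁) = 0.874446,  N(−d₂) = 0.897588
V = K·e^{−rT}·N(−d₂) − S·N(−d₁) = 251.453846 − 211.852123 = 39.601722 (equal to the quote); since ∂V/∂σ > 0 for all σ, the implied volatility is unique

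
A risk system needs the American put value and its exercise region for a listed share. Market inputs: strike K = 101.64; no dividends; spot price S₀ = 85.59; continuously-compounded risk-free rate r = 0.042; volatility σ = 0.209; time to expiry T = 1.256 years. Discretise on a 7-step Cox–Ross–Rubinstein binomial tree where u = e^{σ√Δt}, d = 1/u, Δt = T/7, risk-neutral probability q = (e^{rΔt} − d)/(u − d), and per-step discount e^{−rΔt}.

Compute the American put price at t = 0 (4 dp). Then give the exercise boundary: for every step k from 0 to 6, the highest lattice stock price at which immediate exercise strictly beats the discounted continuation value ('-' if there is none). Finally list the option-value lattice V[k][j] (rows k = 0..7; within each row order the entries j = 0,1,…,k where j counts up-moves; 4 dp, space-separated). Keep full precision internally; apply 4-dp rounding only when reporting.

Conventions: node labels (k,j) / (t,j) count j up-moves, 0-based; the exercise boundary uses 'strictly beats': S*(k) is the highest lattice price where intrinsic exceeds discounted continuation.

price = 16.9083
boundary = - 78.3384 71.7012 78.3384 71.7012 78.3384 85.5900
tree:
16.9083
23.3016 11.2654
29.9388 16.5155 6.5936
36.0136 23.3016 10.5051 3.0866
41.5738 29.9388 16.0662 5.5358 0.8757
46.6629 36.0136 23.3016 9.6354 1.8403 0.0000
51.3208 41.5738 29.9388 16.0500 3.8673 0.0000 0.0000
55.5841 46.6629 36.0136 23.3016 8.1272 0.0000 0.0000 0.0000

params: Δt=0.17943 u=1.09257 d=0.91528 q=0.52055 e^(-rΔt)=0.99249
t_7 payoffs: 55.5841 46.6629 36.0136 23.3016 8.1272 0.0000 0.0000 0.0000
t_6: node(6,0) S=50.3192 payoff=51.3208 vs cont=50.5577 → 51.3208 [stop]  node(6,1) S=60.0662 payoff=41.5738 vs cont=40.8107 → 41.5738 [stop]  node(6,2) S=71.7012 payoff=29.9388 vs cont=29.1757 → 29.9388 [stop]  node(6,3) S=85.5900 payoff=16.0500 vs cont=15.2869 → 16.0500 [stop]  node(6,4) S=102.1691 payoff=0.0000 vs cont=3.8673 → 3.8673 [wait]  node(6,5) S=121.9596 payoff=0.0000 vs cont=0.0000 → 0.0000 [wait]  node(6,6) S=145.5836 payoff=0.0000 vs cont=0.0000 → 0.0000 [wait]  ⇒ S*(6)=85.5900
t_5: node(5,0) S=54.9771 payoff=46.6629 vs cont=45.8998 → 46.6629 [stop]  node(5,1) S=65.6264 payoff=36.0136 vs cont=35.2506 → 36.0136 [stop]  node(5,2) S=78.3384 payoff=23.3016 vs cont=22.5385 → 23.3016 [stop]  node(5,3) S=93.5128 payoff=8.1272 vs cont=9.6354 → 9.6354 [wait]  node(5,4) S=111.6266 payoff=0.0000 vs cont=1.8403 → 1.8403 [wait]  node(5,5) S=133.2491 payoff=0.0000 vs cont=0.0000 → 0.0000 [wait]  ⇒ S*(5)=78.3384
t_4: node(4,0) S=60.0662 payoff=41.5738 vs cont=40.8107 → 41.5738 [stop]  node(4,1) S=71.7012 payoff=29.9388 vs cont=29.1757 → 29.9388 [stop]  node(4,2) S=85.5900 payoff=16.0500 vs cont=16.0662 → 16.0662 [wait]  node(4,3) S=102.1691 payoff=0.0000 vs cont=5.5358 → 5.5358 [wait]  node(4,4) S=121.9596 payoff=0.0000 vs cont=0.8757 → 0.8757 [wait]  ⇒ S*(4)=71.7012
t_3: node(3,0) S=65.6264 payoff=36.0136 vs cont=35.2506 → 36.0136 [stop]  node(3,1) S=78.3384 payoff=23.3016 vs cont=22.5469 → 23.3016 [stop]  node(3,2) S=93.5128 payoff=8.1272 vs cont=10.5051 → 10.5051 [wait]  node(3,3) S=111.6266 payoff=0.0000 vs cont=3.0866 → 3.0866 [wait]  ⇒ S*(3)=78.3384
t_2: node(2,0) S=71.7012 payoff=29.9388 vs cont=29.1757 → 29.9388 [stop]  node(2,1) S=85.5900 payoff=16.0500 vs cont=16.5155 → 16.5155 [wait]  node(2,2) S=102.1691 payoff=0.0000 vs cont=6.5936 → 6.5936 [wait]  ⇒ S*(2)=71.7012
t_1: node(1,0) S=78.3384 payoff=23.3016 vs cont=22.7790 → 23.3016 [stop]  node(1,1) S=93.5128 payoff=8.1272 vs cont=11.2654 → 11.2654 [wait]  ⇒ S*(1)=78.3384
t_0: node(0,0) S=85.5900 payoff=16.0500 vs cont=16.9083 → 16.9083 [wait]  ⇒ S*(0)=-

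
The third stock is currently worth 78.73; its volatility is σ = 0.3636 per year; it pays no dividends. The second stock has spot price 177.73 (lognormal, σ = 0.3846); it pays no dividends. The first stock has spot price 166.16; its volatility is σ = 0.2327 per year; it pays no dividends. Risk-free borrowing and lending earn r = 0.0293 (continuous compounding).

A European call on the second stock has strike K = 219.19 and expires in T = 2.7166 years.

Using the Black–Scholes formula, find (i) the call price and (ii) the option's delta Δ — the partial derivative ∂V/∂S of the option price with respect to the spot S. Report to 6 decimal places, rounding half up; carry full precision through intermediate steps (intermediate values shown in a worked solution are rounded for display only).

price = 35.887853
Δ = 0.544489

σ√T = 0.3846·√2.7166 = 0.633902
d₁ = (ln(S/K) + (r+σ²/2)T) / (σ√T) = (ln(177.73/219.19) + (0.0293+0.3846²/2)·2.7166) / 0.633902 = (-0.209673 + 0.280512) / 0.633902 = 0.111751
d₂ = d₁ − σ√T = 0.111751 − 0.633902 = -0.522152
e^{−rT} = 0.923489
N(d₁) = 0.544489,  N(d₂) = 0.300782
Call price V = S·N(d₁) − K·e^{−rT}·N(d₂) = 96.772098 − 60.884245 = 35.887853
Δ = N(d₁) = 0.544489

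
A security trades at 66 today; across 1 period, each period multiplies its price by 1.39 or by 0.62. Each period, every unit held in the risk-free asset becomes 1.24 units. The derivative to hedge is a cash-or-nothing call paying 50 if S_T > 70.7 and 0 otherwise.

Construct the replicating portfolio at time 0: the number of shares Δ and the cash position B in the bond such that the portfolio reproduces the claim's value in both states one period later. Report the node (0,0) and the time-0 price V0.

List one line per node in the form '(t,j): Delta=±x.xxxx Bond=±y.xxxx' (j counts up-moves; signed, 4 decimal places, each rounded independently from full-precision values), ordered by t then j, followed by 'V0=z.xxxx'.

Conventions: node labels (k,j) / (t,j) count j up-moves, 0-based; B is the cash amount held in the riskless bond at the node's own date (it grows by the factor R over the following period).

No-arbitrage ⇒ martingale measure with p* = (R−d)/(u−d) = 0.8052.
Expiry values: V(1,0)=0.0000, V(1,1)=50.0000
(0,0): S=66.0000. Δ = (V_up−V_dn)/(S_up−S_dn) = (50.0000−0.0000)/(91.7400−40.9200) = 0.9839. V = [p*·50.0000 + (1−p*)·0.0000]/1.24 = 32.4675. B = V − Δ·S = -32.4675.
As a check, the time-0 holding Δ(0,0)·S0 + B(0,0) comes to 32.4675 — exactly V0.

(0,0): Delta=0.9839 Bond=-32.4675
V0=32.4675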